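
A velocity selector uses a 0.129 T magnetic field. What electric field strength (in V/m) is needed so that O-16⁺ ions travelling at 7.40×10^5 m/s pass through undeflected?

E ≈ 9.55×10^4 V/m

qE = qvB ⇒ E = vB = (7.40×10^5)(0.129) = 9.55×10^4 V/m.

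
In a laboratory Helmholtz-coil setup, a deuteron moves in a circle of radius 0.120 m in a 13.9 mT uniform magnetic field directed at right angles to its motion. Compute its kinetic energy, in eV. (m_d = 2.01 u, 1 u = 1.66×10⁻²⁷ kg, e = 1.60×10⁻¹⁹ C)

v = qBr/m = (1×1.60×10^-19)(0.0139)(0.120) / (3.34×10^-27) = 8.00×10^4 m/s.
K = ½mv² = 0.5·(3.34×10^-27)·(8.00×10^4)² = 1.07×10^-17 J = 66.7 eV.

K ≈ 66.7 eV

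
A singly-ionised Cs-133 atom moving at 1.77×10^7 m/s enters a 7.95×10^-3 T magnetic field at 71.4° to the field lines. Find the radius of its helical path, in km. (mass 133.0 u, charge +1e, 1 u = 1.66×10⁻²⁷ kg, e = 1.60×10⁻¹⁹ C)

r ≈ 2.91 km

Only the perpendicular component v⊥ = v sin71.4° = 1.68×10^7 m/s is bent by the field.
r = m v⊥ /(qB) = (2.21×10^-25)(1.68×10^7) / [(1×1.60×10^-19)(7.95×10^-3)] = 2910 m.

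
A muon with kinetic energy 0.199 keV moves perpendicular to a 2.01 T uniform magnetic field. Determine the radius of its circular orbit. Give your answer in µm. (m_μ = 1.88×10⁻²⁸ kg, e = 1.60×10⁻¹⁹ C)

r ≈ 340 µm

Convert the energy: K = 0.199 keV = 3.18×10^-17 J.
v = √(2K/m) = √(2·3.18×10^-17/1.88×10^-28) = 5.82×10^5 m/s.
r = mv/(qB) = (1.88×10^-28)(5.82×10^5) / [(1×1.60×10^-19)(2.01)] = 3.40×10^-4 m.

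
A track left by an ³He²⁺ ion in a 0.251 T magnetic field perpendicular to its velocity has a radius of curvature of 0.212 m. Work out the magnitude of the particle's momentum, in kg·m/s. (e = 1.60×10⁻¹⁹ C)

Since qvB = mv²/r, the momentum p = mv = qBr.
p = (2×1.60×10^-19)(0.251)(0.212) = 1.70×10^-20 kg·m/s.

p ≈ 1.70×10^-20 kg·m/s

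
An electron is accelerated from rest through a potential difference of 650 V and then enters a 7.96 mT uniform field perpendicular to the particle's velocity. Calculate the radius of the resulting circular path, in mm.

The kinetic energy gained is K = qV = (1×1.60×10^-19)(650) = 1.04×10^-16 J.
v = √(2K/m) = 1.51×10^7 m/s.
r = mv/(qB) = (9.11×10^-31)(1.51×10^7) / [(1×1.60×10^-19)(7.96×10^-3)] = 0.0108 m.

r ≈ 10.8 mm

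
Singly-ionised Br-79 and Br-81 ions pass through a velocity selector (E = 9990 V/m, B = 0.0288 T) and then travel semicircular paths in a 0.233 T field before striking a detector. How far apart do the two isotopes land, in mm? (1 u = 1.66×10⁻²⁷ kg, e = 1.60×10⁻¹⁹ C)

Δd ≈ 61.8 mm

Both emerge at v = E/B₁ = 3.47×10^5 m/s.
r = mv/(qB₂), so r₁ = 1.2202 m and r₂ = 1.2511 m, giving Δr = 0.0309 m.
After a semicircle each ion lands a diameter 2r from the entry slit, so the separation is 2Δr = 0.0618 m.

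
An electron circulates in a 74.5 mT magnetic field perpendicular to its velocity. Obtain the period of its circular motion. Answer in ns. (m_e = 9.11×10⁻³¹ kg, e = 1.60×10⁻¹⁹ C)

T ≈ 0.480 ns

The cyclotron period is independent of speed: T = 2πm/(qB).
T = 2π(9.11×10^-31) / [(1×1.60×10^-19)(0.0745)] = 4.80×10^-10 s.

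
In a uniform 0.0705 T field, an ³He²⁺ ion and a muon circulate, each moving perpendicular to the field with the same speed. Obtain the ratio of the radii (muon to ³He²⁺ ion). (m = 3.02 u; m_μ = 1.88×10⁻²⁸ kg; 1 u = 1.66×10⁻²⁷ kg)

r = mv/(qB) ⇒ at equal v, r ∝ m/q.
r_{muon}/r_{³He²⁺ ion} = 0.0750.

ratio ≈ 0.0750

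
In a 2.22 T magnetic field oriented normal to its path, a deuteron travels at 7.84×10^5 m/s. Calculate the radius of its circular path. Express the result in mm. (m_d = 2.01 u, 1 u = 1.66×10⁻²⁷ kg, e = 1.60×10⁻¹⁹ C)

The magnetic force provides the centripetal force: qvB = mv²/r, so r = mv/(qB).
r = (3.34×10^-27 kg)(7.84×10^5 m/s) / [(1×1.60×10^-19 C)(2.22 T)] = 7.36×10^-3 m.

r ≈ 7.36 mm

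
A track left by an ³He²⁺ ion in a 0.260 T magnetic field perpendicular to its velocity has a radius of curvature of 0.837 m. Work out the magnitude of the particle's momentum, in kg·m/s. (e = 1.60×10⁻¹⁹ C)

Since qvB = mv²/r, the momentum p = mv = qBr.
p = (2×1.60×10^-19)(0.260)(0.837) = 6.96×10^-20 kg·m/s.

p ≈ 6.96×10^-20 kg·m/s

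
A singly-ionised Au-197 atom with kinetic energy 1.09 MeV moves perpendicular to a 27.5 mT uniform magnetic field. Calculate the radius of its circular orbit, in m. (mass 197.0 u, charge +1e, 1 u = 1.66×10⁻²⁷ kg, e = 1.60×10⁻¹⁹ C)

Convert the energy: K = 1.09 MeV = 1.74×10^-13 J.
v = √(2K/m) = √(2·1.74×10^-13/3.27×10^-25) = 1.03×10^6 m/s.
r = mv/(qB) = (3.27×10^-25)(1.03×10^6) / [(1×1.60×10^-19)(0.0275)] = 76.8 m.

r ≈ 76.8 m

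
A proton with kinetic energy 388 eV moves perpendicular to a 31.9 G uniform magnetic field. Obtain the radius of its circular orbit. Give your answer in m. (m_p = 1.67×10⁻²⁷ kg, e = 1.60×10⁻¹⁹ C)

r ≈ 0.892 m

Convert the energy: K = 388 eV = 6.21×10^-17 J.
v = √(2K/m) = √(2·6.21×10^-17/1.67×10^-27) = 2.73×10^5 m/s.
r = mv/(qB) = (1.67×10^-27)(2.73×10^5) / [(1×1.60×10^-19)(3.19×10^-3)] = 0.892 m.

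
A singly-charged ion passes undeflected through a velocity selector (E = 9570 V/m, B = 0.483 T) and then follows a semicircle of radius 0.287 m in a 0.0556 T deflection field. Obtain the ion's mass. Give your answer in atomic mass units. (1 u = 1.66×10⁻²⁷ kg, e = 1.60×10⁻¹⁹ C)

v = E/B₁ = 1.98×10^4 m/s.
From r = mv/(qB₂), m = qB₂r/v = (1×1.60×10^-19)(0.0556)(0.287) / (1.98×10^4) = 1.29×10^-25 kg.
In atomic mass units: m = 1.29×10^-25 / 1.66×10^-27 = 77.6 u.

m ≈ 77.6 u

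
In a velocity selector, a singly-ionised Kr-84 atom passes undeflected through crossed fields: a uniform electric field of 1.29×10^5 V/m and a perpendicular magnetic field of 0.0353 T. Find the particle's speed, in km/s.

v ≈ 3650 km/s

For zero net force, qE = qvB, so v = E/B.
v = (1.29×10^5) / (0.0353) = 3.65×10^6 m/s.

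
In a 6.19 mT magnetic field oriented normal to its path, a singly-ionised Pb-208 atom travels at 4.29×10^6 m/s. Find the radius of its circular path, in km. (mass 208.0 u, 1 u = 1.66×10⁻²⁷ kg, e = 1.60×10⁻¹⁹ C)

r ≈ 1.50 km

The magnetic force provides the centripetal force: qvB = mv²/r, so r = mv/(qB).
r = (3.45×10^-25 kg)(4.29×10^6 m/s) / [(1×1.60×10^-19 C)(6.19×10^-3 T)] = 1500 m.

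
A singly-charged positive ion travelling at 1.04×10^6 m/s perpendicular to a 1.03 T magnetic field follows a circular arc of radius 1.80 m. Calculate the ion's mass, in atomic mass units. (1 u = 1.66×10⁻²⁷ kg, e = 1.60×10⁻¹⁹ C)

m ≈ 172 u

qvB = mv²/r ⇒ m = qBr/v.
m = (1×1.60×10^-19)(1.03)(1.80) / (1.04×10^6) = 2.85×10^-25 kg = 172 u.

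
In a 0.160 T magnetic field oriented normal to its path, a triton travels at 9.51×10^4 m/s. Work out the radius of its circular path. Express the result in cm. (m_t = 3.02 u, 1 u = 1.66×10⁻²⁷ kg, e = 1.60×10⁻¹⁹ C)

The magnetic force provides the centripetal force: qvB = mv²/r, so r = mv/(qB).
r = (5.01×10^-27 kg)(9.51×10^4 m/s) / [(1×1.60×10^-19 C)(0.160 T)] = 0.0186 m.

r ≈ 1.86 cm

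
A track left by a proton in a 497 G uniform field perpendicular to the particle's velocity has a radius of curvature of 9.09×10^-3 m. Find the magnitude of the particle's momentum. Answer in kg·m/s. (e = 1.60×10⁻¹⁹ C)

Since qvB = mv²/r, the momentum p = mv = qBr.
p = (1×1.60×10^-19)(0.0497)(9.09×10^-3) = 7.23×10^-23 kg·m/s.

p ≈ 7.23×10^-23 kg·m/s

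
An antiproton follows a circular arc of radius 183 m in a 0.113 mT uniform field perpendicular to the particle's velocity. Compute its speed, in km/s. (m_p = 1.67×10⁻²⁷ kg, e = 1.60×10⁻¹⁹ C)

From qvB = mv²/r, v = qBr/m.
v = (1×1.60×10^-19)(1.13×10^-4)(183) / (1.67×10^-27) = 1.98×10^6 m/s.

v ≈ 1980 km/s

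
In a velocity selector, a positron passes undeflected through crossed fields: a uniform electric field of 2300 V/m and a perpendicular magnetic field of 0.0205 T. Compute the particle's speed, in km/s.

v ≈ 112 km/s

For zero net force, qE = qvB, so v = E/B.
v = (2300) / (0.0205) = 1.12×10^5 m/s.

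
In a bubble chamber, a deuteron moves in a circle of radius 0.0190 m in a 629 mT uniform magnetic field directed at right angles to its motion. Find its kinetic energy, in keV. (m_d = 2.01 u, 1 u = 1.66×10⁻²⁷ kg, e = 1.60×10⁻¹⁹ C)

K ≈ 3.42 keV

v = qBr/m = (1×1.60×10^-19)(0.629)(0.0190) / (3.34×10^-27) = 5.73×10^5 m/s.
K = ½mv² = 0.5·(3.34×10^-27)·(5.73×10^5)² = 5.48×10^-16 J = 3.42 keV.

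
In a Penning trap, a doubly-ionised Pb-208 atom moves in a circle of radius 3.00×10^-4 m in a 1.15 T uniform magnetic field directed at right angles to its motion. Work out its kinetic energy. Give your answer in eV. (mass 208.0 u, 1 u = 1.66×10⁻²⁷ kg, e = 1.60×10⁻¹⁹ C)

v = qBr/m = (2×1.60×10^-19)(1.15)(3.00×10^-4) / (3.45×10^-25) = 320 m/s.
K = ½mv² = 0.5·(3.45×10^-25)·(320)² = 1.76×10^-20 J = 0.110 eV.

K ≈ 0.110 eV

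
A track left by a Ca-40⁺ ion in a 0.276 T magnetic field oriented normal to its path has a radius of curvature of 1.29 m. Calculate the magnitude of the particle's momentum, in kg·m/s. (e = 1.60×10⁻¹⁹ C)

Since qvB = mv²/r, the momentum p = mv = qBr.
p = (1×1.60×10^-19)(0.276)(1.29) = 5.70×10^-20 kg·m/s.

p ≈ 5.70×10^-20 kg·m/s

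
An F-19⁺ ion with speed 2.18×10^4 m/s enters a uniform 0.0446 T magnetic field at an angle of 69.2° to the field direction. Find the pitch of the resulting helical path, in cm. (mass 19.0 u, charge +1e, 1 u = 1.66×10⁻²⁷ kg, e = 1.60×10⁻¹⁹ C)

The velocity component along B is v∥ = v cos69.2° = 7740 m/s.
The cyclotron period T = 2πm/(qB) = 2.78×10^-5 s is set by m, q, B alone.
Pitch = v∥·T = (7740)(2.78×10^-5) = 0.215 m.

pitch ≈ 21.5 cm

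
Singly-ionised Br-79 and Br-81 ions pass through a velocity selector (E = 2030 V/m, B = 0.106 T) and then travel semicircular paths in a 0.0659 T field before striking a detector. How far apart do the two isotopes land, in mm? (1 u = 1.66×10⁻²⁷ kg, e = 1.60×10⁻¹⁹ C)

Δd ≈ 12.1 mm

Both emerge at v = E/B₁ = 1.92×10^4 m/s.
r = mv/(qB₂), so r₁ = 0.23819 m and r₂ = 0.24422 m, giving Δr = 6.03×10^-3 m.
After a semicircle each ion lands a diameter 2r from the entry slit, so the separation is 2Δr = 0.0121 m.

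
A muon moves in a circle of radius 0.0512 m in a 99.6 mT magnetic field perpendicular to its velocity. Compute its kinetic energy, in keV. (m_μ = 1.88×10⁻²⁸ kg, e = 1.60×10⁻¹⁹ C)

K ≈ 11.1 keV

v = qBr/m = (1×1.60×10^-19)(0.0996)(0.0512) / (1.88×10^-28) = 4.34×10^6 m/s.
K = ½mv² = 0.5·(1.88×10^-28)·(4.34×10^6)² = 1.77×10^-15 J = 11.1 keV.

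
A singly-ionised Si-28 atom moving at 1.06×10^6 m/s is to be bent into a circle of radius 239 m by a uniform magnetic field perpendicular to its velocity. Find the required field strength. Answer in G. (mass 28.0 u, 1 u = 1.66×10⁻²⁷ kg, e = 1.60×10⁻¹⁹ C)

qvB = mv²/r gives B = mv/(qr).
B = (4.65×10^-26)(1.06×10^6) / [(1×1.60×10^-19)(239)] = 1.29×10^-3 T.

B ≈ 12.9 G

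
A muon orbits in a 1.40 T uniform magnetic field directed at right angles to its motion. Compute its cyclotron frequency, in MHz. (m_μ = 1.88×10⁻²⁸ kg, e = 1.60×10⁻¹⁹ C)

f ≈ 190 MHz

f = qB/(2πm) = (1×1.60×10^-19)(1.40) / [2π(1.88×10^-28)] = 1.90×10^8 Hz.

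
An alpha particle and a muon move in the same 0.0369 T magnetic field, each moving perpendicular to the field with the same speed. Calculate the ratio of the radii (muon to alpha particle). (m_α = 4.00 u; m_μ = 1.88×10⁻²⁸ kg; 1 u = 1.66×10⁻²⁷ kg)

r = mv/(qB) ⇒ at equal v, r ∝ m/q.
r_{muon}/r_{alpha particle} = 0.0566.

ratio ≈ 0.0566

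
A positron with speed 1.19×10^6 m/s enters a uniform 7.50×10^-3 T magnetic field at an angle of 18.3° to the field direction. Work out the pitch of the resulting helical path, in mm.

pitch ≈ 5.39 mm

The velocity component along B is v∥ = v cos18.3° = 1.13×10^6 m/s.
The cyclotron period T = 2πm/(qB) = 4.77×10^-9 s is set by m, q, B alone.
Pitch = v∥·T = (1.13×10^6)(4.77×10^-9) = 5.39×10^-3 m.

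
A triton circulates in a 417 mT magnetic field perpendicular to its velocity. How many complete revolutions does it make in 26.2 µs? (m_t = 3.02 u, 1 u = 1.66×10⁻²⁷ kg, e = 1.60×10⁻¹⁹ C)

N = 55

T = 2πm/(qB) = 2π(5.0132×10^-27) / [(1×1.60×10^-19)(0.417)] = 4.7211×10^-7 s.
N = t/T = 2.62×10^-5 / 4.7211×10^-7 ≈ 55.50, so 55 complete revolutions.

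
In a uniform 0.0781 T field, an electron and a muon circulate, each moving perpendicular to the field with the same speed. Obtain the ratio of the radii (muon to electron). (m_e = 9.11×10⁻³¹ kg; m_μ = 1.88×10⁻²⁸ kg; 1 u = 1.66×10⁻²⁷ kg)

ratio ≈ 206

r = mv/(qB) ⇒ at equal v, r ∝ m/q.
r_{muon}/r_{electron} = 206.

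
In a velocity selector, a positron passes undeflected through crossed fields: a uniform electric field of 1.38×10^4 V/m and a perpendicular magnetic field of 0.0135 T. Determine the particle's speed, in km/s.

For zero net force, qE = qvB, so v = E/B.
v = (1.38×10^4) / (0.0135) = 1.02×10^6 m/s.

v ≈ 1020 km/s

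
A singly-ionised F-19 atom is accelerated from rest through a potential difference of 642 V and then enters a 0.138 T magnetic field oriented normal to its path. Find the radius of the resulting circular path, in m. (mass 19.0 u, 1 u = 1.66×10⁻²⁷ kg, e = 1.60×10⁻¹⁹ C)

The kinetic energy gained is K = qV = (1×1.60×10^-19)(642) = 1.03×10^-16 J.
v = √(2K/m) = 8.07×10^4 m/s.
r = mv/(qB) = (3.15×10^-26)(8.07×10^4) / [(1×1.60×10^-19)(0.138)] = 0.115 m.

r ≈ 0.115 m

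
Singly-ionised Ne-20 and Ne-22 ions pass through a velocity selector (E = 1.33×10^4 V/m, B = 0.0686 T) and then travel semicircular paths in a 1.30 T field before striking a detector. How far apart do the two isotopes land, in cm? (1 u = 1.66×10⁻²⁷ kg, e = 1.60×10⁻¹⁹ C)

Δd ≈ 0.619 cm

Both emerge at v = E/B₁ = 1.94×10^5 m/s.
r = mv/(qB₂), so r₁ = 0.03095 m and r₂ = 0.03404 m, giving Δr = 3.09×10^-3 m.
After a semicircle each ion lands a diameter 2r from the entry slit, so the separation is 2Δr = 6.19×10^-3 m.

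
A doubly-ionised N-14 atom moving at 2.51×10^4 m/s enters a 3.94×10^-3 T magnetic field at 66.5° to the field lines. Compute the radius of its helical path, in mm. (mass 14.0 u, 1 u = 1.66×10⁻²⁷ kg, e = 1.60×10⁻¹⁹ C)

r ≈ 424 mm

Only the perpendicular component v⊥ = v sin66.5° = 2.30×10^4 m/s is bent by the field.
r = m v⊥ /(qB) = (2.32×10^-26)(2.30×10^4) / [(2×1.60×10^-19)(3.94×10^-3)] = 0.424 m.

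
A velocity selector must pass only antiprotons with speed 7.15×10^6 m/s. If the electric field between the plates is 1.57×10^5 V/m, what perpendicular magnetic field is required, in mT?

qE = qvB ⇒ B = E/v = (1.57×10^5) / (7.15×10^6) = 0.0220 T.

B ≈ 22.0 mT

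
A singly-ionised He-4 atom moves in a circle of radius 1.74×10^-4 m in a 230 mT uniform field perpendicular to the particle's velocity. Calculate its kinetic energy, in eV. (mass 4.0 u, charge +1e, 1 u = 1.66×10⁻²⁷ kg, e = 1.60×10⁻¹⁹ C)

v = qBr/m = (1×1.60×10^-19)(0.230)(1.74×10^-4) / (6.64×10^-27) = 964 m/s.
K = ½mv² = 0.5·(6.64×10^-27)·(964)² = 3.09×10^-21 J = 0.0193 eV.

K ≈ 0.0193 eV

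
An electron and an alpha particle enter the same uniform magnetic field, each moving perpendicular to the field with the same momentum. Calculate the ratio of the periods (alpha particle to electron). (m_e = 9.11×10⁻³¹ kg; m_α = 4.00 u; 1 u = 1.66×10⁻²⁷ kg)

ratio ≈ 3640

T = 2πm/(qB) is independent of speed, so T₂/T₁ = (m₂/q₂)/(m₁/q₁).
T_{alpha particle}/T_{electron} = (6.64×10^-27/2e) / (9.11×10^-31/1e) = 3640.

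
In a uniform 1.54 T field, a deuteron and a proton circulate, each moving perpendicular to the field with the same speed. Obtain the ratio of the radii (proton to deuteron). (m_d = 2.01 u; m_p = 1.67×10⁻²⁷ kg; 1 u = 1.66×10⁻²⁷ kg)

r = mv/(qB) ⇒ at equal v, r ∝ m/q.
r_{proton}/r_{deuteron} = 0.501.

ratio ≈ 0.501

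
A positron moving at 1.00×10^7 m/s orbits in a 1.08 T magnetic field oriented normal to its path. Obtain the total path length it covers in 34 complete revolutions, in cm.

r = mv/(qB) = 5.27×10^-5 m, so one revolution covers 2πr = 3.31×10^-4 m.
In 34 revolutions: L = 34·2πr = 0.0113 m.

L ≈ 1.13 cm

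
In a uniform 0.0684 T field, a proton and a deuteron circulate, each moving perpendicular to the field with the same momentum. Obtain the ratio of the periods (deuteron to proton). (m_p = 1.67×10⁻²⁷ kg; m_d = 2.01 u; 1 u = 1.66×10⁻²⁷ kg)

T = 2πm/(qB) is independent of speed, so T₂/T₁ = (m₂/q₂)/(m₁/q₁).
T_{deuteron}/T_{proton} = (3.34×10^-27/1e) / (1.67×10^-27/1e) = 2.00.

ratio ≈ 2.00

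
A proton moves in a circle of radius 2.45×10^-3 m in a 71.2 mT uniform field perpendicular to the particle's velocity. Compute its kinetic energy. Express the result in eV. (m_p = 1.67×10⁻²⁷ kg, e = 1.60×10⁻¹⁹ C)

K ≈ 1.46 eV

v = qBr/m = (1×1.60×10^-19)(0.0712)(2.45×10^-3) / (1.67×10^-27) = 1.67×10^4 m/s.
K = ½mv² = 0.5·(1.67×10^-27)·(1.67×10^4)² = 2.33×10^-19 J = 1.46 eV.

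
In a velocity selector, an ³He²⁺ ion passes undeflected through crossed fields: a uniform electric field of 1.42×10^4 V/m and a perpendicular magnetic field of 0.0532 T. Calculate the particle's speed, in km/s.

For zero net force, qE = qvB, so v = E/B.
v = (1.42×10^4) / (0.0532) = 2.67×10^5 m/s.

v ≈ 267 km/s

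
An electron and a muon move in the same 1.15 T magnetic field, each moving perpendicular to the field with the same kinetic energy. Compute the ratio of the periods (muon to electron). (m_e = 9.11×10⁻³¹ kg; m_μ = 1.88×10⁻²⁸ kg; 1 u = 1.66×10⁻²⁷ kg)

T = 2πm/(qB) is independent of speed, so T₂/T₁ = (m₂/q₂)/(m₁/q₁).
T_{muon}/T_{electron} = (1.88×10^-28/1e) / (9.11×10^-31/1e) = 206.

ratio ≈ 206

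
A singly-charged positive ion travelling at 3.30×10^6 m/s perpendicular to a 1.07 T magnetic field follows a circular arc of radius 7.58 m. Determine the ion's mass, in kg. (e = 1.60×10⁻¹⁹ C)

m ≈ 3.93×10^-25 kg

qvB = mv²/r ⇒ m = qBr/v.
m = (1×1.60×10^-19)(1.07)(7.58) / (3.30×10^6) = 3.93×10^-25 kg.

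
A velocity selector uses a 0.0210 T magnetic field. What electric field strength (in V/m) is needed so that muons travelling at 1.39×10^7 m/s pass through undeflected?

E ≈ 2.92×10^5 V/m

qE = qvB ⇒ E = vB = (1.39×10^7)(0.0210) = 2.92×10^5 V/m.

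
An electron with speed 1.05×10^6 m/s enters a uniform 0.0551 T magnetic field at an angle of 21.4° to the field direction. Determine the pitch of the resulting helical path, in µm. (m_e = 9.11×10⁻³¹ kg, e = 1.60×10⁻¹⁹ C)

The velocity component along B is v∥ = v cos21.4° = 9.78×10^5 m/s.
The cyclotron period T = 2πm/(qB) = 6.49×10^-10 s is set by m, q, B alone.
Pitch = v∥·T = (9.78×10^5)(6.49×10^-10) = 6.35×10^-4 m.

pitch ≈ 635 µm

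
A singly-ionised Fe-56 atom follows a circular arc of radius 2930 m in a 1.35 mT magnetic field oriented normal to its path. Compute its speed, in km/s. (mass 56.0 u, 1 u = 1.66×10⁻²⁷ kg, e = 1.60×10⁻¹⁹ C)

From qvB = mv²/r, v = qBr/m.
v = (1×1.60×10^-19)(1.35×10^-3)(2930) / (9.30×10^-26) = 6.81×10^6 m/s.

v ≈ 6810 km/s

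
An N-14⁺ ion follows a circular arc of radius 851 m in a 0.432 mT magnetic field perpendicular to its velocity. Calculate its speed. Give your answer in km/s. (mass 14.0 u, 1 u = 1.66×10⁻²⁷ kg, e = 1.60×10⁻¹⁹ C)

v ≈ 2530 km/s

From qvB = mv²/r, v = qBr/m.
v = (1×1.60×10^-19)(4.32×10^-4)(851) / (2.32×10^-26) = 2.53×10^6 m/s.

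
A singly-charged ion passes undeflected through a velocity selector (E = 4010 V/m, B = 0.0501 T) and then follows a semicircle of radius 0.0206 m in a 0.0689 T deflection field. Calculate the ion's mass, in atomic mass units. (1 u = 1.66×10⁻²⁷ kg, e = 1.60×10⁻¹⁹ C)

m ≈ 1.71 u

v = E/B₁ = 8.00×10^4 m/s.
From r = mv/(qB₂), m = qB₂r/v = (1×1.60×10^-19)(0.0689)(0.0206) / (8.00×10^4) = 2.84×10^-27 kg.
In atomic mass units: m = 2.84×10^-27 / 1.66×10^-27 = 1.71 u.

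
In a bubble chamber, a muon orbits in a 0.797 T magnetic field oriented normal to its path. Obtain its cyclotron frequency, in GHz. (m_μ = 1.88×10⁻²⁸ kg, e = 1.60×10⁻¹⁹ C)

f ≈ 0.108 GHz

f = qB/(2πm) = (1×1.60×10^-19)(0.797) / [2π(1.88×10^-28)] = 1.08×10^8 Hz.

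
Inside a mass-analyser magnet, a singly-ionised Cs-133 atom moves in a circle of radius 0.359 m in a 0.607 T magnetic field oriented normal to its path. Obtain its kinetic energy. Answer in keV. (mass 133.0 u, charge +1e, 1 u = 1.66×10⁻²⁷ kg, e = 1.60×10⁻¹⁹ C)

v = qBr/m = (1×1.60×10^-19)(0.607)(0.359) / (2.21×10^-25) = 1.58×10^5 m/s.
K = ½mv² = 0.5·(2.21×10^-25)·(1.58×10^5)² = 2.75×10^-15 J = 17.2 keV.

K ≈ 17.2 keV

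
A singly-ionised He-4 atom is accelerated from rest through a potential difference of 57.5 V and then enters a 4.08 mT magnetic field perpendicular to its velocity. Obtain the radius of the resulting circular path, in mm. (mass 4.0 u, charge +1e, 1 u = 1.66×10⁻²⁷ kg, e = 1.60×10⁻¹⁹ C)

The kinetic energy gained is K = qV = (1×1.60×10^-19)(57.5) = 9.20×10^-18 J.
v = √(2K/m) = 5.26×10^4 m/s.
r = mv/(qB) = (6.64×10^-27)(5.26×10^4) / [(1×1.60×10^-19)(4.08×10^-3)] = 0.535 m.

r ≈ 535 mm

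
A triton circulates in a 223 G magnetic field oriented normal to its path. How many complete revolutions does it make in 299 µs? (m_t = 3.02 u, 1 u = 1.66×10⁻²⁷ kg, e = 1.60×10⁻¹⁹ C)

N = 33

T = 2πm/(qB) = 2π(5.0132×10^-27) / [(1×1.60×10^-19)(0.0223)] = 8.8282×10^-6 s.
N = t/T = 2.99×10^-4 / 8.8282×10^-6 ≈ 33.87, so 33 complete revolutions.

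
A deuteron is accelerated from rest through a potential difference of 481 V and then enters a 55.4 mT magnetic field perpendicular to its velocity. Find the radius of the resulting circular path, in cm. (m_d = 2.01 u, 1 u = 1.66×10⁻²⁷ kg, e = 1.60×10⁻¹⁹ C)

The kinetic energy gained is K = qV = (1×1.60×10^-19)(481) = 7.70×10^-17 J.
v = √(2K/m) = 2.15×10^5 m/s.
r = mv/(qB) = (3.34×10^-27)(2.15×10^5) / [(1×1.60×10^-19)(0.0554)] = 0.0808 m.

r ≈ 8.08 cm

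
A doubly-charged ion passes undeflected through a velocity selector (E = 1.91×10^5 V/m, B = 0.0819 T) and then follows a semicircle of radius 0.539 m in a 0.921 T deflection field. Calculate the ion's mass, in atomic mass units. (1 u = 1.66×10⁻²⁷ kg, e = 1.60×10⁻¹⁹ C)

v = E/B₁ = 2.33×10^6 m/s.
From r = mv/(qB₂), m = qB₂r/v = (2×1.60×10^-19)(0.921)(0.539) / (2.33×10^6) = 6.81×10^-26 kg.
In atomic mass units: m = 6.81×10^-26 / 1.66×10^-27 = 41.0 u.

m ≈ 41.0 u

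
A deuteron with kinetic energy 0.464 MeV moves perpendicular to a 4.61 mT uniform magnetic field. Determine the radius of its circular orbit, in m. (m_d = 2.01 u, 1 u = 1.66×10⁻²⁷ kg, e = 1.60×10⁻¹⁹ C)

r ≈ 30.2 m

Convert the energy: K = 0.464 MeV = 7.42×10^-14 J.
v = √(2K/m) = √(2·7.42×10^-14/3.34×10^-27) = 6.67×10^6 m/s.
r = mv/(qB) = (3.34×10^-27)(6.67×10^6) / [(1×1.60×10^-19)(4.61×10^-3)] = 30.2 m.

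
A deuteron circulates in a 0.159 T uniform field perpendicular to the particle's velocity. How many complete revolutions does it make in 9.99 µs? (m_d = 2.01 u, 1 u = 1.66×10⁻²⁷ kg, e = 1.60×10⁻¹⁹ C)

T = 2πm/(qB) = 2π(3.3366×10^-27) / [(1×1.60×10^-19)(0.159)] = 8.2408×10^-7 s.
N = t/T = 9.99×10^-6 / 8.2408×10^-7 ≈ 12.12, so 12 complete revolutions.

N = 12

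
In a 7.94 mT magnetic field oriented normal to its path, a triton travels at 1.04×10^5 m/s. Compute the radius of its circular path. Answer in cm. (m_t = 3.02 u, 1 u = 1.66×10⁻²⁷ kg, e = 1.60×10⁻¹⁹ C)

r ≈ 41.0 cm

The magnetic force provides the centripetal force: qvB = mv²/r, so r = mv/(qB).
r = (5.01×10^-27 kg)(1.04×10^5 m/s) / [(1×1.60×10^-19 C)(7.94×10^-3 T)] = 0.410 m.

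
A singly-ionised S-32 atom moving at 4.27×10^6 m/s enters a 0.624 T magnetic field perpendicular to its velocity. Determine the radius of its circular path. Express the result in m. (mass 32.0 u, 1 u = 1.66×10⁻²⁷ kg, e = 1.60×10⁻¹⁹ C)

The magnetic force provides the centripetal force: qvB = mv²/r, so r = mv/(qB).
r = (5.31×10^-26 kg)(4.27×10^6 m/s) / [(1×1.60×10^-19 C)(0.624 T)] = 2.27 m.

r ≈ 2.27 m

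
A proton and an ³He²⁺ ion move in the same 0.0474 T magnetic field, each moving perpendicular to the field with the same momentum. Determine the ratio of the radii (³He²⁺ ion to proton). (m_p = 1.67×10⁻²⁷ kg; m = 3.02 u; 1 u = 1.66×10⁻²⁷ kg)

ratio ≈ 0.500

r = p/(qB) ⇒ at equal p, r ∝ 1/q.
r_{³He²⁺ ion}/r_{proton} = 0.500.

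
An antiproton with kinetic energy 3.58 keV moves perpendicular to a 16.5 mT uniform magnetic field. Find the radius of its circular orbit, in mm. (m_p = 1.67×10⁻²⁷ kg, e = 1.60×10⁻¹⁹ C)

Convert the energy: K = 3.58 keV = 5.73×10^-16 J.
v = √(2K/m) = √(2·5.73×10^-16/1.67×10^-27) = 8.28×10^5 m/s.
r = mv/(qB) = (1.67×10^-27)(8.28×10^5) / [(1×1.60×10^-19)(0.0165)] = 0.524 m.

r ≈ 524 mm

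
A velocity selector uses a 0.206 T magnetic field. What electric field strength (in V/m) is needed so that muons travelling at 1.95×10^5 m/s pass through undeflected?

E ≈ 4.02×10^4 V/m

qE = qvB ⇒ E = vB = (1.95×10^5)(0.206) = 4.02×10^4 V/m.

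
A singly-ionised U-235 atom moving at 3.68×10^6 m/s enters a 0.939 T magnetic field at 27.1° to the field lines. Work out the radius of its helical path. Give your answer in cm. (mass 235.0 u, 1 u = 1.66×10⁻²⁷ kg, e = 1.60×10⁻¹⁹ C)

Only the perpendicular component v⊥ = v sin27.1° = 1.68×10^6 m/s is bent by the field.
r = m v⊥ /(qB) = (3.90×10^-25)(1.68×10^6) / [(1×1.60×10^-19)(0.939)] = 4.35 m.

r ≈ 435 cm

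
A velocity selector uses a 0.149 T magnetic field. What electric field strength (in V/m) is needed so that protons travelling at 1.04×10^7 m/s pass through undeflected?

qE = qvB ⇒ E = vB = (1.04×10^7)(0.149) = 1.55×10^6 V/m.

E ≈ 1.55×10^6 V/m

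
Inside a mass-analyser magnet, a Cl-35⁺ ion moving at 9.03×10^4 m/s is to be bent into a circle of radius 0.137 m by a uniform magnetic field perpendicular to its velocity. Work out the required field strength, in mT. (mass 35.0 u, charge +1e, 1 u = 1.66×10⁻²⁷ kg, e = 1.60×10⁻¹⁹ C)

B ≈ 239 mT

qvB = mv²/r gives B = mv/(qr).
B = (5.81×10^-26)(9.03×10^4) / [(1×1.60×10^-19)(0.137)] = 0.239 T.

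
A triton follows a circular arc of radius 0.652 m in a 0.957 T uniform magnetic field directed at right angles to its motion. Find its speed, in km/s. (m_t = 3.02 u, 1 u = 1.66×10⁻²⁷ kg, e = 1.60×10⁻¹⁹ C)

From qvB = mv²/r, v = qBr/m.
v = (1×1.60×10^-19)(0.957)(0.652) / (5.01×10^-27) = 1.99×10^7 m/s.

v ≈ 19900 km/s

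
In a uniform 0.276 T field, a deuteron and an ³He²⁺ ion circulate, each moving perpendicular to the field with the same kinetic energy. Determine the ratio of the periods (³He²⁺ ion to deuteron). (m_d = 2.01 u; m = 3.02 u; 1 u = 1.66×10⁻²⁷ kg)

ratio ≈ 0.751

T = 2πm/(qB) is independent of speed, so T₂/T₁ = (m₂/q₂)/(m₁/q₁).
T_{³He²⁺ ion}/T_{deuteron} = (5.01×10^-27/2e) / (3.34×10^-27/1e) = 0.751.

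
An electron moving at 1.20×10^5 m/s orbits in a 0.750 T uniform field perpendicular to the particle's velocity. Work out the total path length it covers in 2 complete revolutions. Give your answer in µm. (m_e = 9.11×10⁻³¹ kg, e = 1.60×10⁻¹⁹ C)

L ≈ 11.4 µm

r = mv/(qB) = 9.11×10^-7 m, so one revolution covers 2πr = 5.72×10^-6 m.
In 2 revolutions: L = 2·2πr = 1.14×10^-5 m.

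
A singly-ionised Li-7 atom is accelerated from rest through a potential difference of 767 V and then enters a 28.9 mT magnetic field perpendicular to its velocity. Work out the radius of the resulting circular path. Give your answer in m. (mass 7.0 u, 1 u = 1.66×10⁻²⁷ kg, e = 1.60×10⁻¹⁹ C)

The kinetic energy gained is K = qV = (1×1.60×10^-19)(767) = 1.23×10^-16 J.
v = √(2K/m) = 1.45×10^5 m/s.
r = mv/(qB) = (1.16×10^-26)(1.45×10^5) / [(1×1.60×10^-19)(0.0289)] = 0.365 m.

r ≈ 0.365 m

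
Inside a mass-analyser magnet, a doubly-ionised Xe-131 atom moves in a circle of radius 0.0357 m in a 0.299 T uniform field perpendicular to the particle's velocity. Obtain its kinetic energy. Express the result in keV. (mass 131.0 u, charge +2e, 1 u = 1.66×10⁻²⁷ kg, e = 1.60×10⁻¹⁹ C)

v = qBr/m = (2×1.60×10^-19)(0.299)(0.0357) / (2.17×10^-25) = 1.57×10^4 m/s.
K = ½mv² = 0.5·(2.17×10^-25)·(1.57×10^4)² = 2.68×10^-17 J = 0.168 keV.

K ≈ 0.168 keV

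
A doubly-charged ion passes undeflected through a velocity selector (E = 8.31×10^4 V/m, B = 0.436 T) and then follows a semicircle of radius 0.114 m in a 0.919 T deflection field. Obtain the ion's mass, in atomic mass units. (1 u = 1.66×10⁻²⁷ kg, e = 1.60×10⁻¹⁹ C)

m ≈ 106 u

v = E/B₁ = 1.91×10^5 m/s.
From r = mv/(qB₂), m = qB₂r/v = (2×1.60×10^-19)(0.919)(0.114) / (1.91×10^5) = 1.76×10^-25 kg.
In atomic mass units: m = 1.76×10^-25 / 1.66×10^-27 = 106 u.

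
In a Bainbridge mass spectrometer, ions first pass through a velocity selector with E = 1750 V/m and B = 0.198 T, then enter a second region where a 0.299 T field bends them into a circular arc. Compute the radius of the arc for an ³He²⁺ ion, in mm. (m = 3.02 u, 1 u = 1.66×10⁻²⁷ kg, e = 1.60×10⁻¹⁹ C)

The selector passes v = E/B = 1750/0.198 = 8840 m/s.
In the deflection region, r = mv/(qB₂) = (5.01×10^-27)(8840) / [(2×1.60×10^-19)(0.299)] = 4.63×10^-4 m.

r ≈ 0.463 mm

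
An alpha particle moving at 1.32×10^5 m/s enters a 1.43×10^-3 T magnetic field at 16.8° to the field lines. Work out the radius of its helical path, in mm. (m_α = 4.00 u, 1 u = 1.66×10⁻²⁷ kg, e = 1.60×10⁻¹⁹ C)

Only the perpendicular component v⊥ = v sin16.8° = 3.82×10^4 m/s is bent by the field.
r = m v⊥ /(qB) = (6.64×10^-27)(3.82×10^4) / [(2×1.60×10^-19)(1.43×10^-3)] = 0.554 m.

r ≈ 554 mm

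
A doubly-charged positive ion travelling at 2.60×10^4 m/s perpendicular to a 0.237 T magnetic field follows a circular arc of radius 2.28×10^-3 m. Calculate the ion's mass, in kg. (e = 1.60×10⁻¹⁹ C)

m ≈ 6.65×10^-27 kg

qvB = mv²/r ⇒ m = qBr/v.
m = (2×1.60×10^-19)(0.237)(2.28×10^-3) / (2.60×10^4) = 6.65×10^-27 kg.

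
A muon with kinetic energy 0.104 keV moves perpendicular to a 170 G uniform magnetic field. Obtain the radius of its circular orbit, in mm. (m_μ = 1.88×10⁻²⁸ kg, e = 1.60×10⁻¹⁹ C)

Convert the energy: K = 0.104 keV = 1.66×10^-17 J.
v = √(2K/m) = √(2·1.66×10^-17/1.88×10^-28) = 4.21×10^5 m/s.
r = mv/(qB) = (1.88×10^-28)(4.21×10^5) / [(1×1.60×10^-19)(0.0170)] = 0.0291 m.

r ≈ 29.1 mm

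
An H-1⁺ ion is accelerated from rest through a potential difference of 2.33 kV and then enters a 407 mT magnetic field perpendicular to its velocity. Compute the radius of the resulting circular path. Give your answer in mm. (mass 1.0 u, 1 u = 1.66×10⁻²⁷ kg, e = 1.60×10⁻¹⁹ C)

r ≈ 17.1 mm

The kinetic energy gained is K = qV = (1×1.60×10^-19)(2330) = 3.73×10^-16 J.
v = √(2K/m) = 6.70×10^5 m/s.
r = mv/(qB) = (1.66×10^-27)(6.70×10^5) / [(1×1.60×10^-19)(0.407)] = 0.0171 m.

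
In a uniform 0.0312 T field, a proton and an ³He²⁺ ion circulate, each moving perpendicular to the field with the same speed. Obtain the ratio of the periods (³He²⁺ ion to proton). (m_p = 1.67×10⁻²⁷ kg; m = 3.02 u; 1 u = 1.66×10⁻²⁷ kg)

ratio ≈ 1.50

T = 2πm/(qB) is independent of speed, so T₂/T₁ = (m₂/q₂)/(m₁/q₁).
T_{³He²⁺ ion}/T_{proton} = (5.01×10^-27/2e) / (1.67×10^-27/1e) = 1.50.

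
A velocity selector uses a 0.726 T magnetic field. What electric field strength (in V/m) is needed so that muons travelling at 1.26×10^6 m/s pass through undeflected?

E ≈ 9.15×10^5 V/m

qE = qvB ⇒ E = vB = (1.26×10^6)(0.726) = 9.15×10^5 V/m.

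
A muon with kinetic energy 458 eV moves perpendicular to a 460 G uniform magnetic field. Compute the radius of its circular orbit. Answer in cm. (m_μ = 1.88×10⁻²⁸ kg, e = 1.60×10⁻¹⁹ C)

Convert the energy: K = 458 eV = 7.33×10^-17 J.
v = √(2K/m) = √(2·7.33×10^-17/1.88×10^-28) = 8.83×10^5 m/s.
r = mv/(qB) = (1.88×10^-28)(8.83×10^5) / [(1×1.60×10^-19)(0.0460)] = 0.0226 m.

r ≈ 2.26 cm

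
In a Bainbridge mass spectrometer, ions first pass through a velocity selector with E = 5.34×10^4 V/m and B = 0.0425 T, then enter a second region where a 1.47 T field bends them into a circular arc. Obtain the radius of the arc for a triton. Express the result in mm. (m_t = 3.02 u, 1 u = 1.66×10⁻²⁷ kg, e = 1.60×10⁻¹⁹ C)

The selector passes v = E/B = 5.34×10^4/0.0425 = 1.26×10^6 m/s.
In the deflection region, r = mv/(qB₂) = (5.01×10^-27)(1.26×10^6) / [(1×1.60×10^-19)(1.47)] = 0.0268 m.

r ≈ 26.8 mm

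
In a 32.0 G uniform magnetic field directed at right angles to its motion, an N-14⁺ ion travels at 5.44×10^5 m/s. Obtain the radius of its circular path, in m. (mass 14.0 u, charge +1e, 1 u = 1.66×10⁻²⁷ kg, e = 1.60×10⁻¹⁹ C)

r ≈ 24.7 m

The magnetic force provides the centripetal force: qvB = mv²/r, so r = mv/(qB).
r = (2.32×10^-26 kg)(5.44×10^5 m/s) / [(1×1.60×10^-19 C)(3.20×10^-3 T)] = 24.7 m.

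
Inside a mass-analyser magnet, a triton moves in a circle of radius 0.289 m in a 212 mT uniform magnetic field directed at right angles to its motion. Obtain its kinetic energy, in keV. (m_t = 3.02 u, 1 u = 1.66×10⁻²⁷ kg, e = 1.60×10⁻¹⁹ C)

K ≈ 59.9 keV

v = qBr/m = (1×1.60×10^-19)(0.212)(0.289) / (5.01×10^-27) = 1.96×10^6 m/s.
K = ½mv² = 0.5·(5.01×10^-27)·(1.96×10^6)² = 9.58×10^-15 J = 59.9 keV.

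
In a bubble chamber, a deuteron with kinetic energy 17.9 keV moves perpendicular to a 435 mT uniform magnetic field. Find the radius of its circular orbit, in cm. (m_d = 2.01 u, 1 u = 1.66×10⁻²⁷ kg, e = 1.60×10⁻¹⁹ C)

r ≈ 6.28 cm

Convert the energy: K = 17.9 keV = 2.86×10^-15 J.
v = √(2K/m) = √(2·2.86×10^-15/3.34×10^-27) = 1.31×10^6 m/s.
r = mv/(qB) = (3.34×10^-27)(1.31×10^6) / [(1×1.60×10^-19)(0.435)] = 0.0628 m.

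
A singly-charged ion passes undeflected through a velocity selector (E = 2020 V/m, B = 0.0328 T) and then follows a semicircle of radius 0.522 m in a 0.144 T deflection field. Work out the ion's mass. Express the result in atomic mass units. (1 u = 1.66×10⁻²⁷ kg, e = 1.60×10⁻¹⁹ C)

m ≈ 118 u

v = E/B₁ = 6.16×10^4 m/s.
From r = mv/(qB₂), m = qB₂r/v = (1×1.60×10^-19)(0.144)(0.522) / (6.16×10^4) = 1.95×10^-25 kg.
In atomic mass units: m = 1.95×10^-25 / 1.66×10^-27 = 118 u.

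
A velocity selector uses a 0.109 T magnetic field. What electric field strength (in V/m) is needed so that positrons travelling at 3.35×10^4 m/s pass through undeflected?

E ≈ 3650 V/m

qE = qvB ⇒ E = vB = (3.35×10^4)(0.109) = 3650 V/m.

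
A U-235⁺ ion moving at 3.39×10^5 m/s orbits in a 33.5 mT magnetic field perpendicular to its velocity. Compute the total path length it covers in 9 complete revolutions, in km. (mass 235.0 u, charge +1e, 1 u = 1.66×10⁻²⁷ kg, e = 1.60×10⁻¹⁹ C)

r = mv/(qB) = 24.7 m, so one revolution covers 2πr = 155 m.
In 9 revolutions: L = 9·2πr = 1400 m.

L ≈ 1.40 km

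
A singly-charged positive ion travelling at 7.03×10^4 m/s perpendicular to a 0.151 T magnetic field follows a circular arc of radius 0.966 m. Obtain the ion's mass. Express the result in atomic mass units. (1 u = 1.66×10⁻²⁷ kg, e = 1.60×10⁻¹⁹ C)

m ≈ 200 u

qvB = mv²/r ⇒ m = qBr/v.
m = (1×1.60×10^-19)(0.151)(0.966) / (7.03×10^4) = 3.32×10^-25 kg = 200 u.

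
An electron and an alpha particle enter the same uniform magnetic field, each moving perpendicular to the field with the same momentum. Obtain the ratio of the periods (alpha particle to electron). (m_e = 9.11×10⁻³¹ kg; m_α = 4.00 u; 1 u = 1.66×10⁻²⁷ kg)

T = 2πm/(qB) is independent of speed, so T₂/T₁ = (m₂/q₂)/(m₁/q₁).
T_{alpha particle}/T_{electron} = (6.64×10^-27/2e) / (9.11×10^-31/1e) = 3640.

ratio ≈ 3640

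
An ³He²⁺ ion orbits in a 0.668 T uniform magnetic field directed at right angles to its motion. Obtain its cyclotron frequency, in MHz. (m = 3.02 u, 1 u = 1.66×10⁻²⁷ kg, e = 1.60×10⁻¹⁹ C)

f = qB/(2πm) = (2×1.60×10^-19)(0.668) / [2π(5.01×10^-27)] = 6.79×10^6 Hz.

f ≈ 6.79 MHz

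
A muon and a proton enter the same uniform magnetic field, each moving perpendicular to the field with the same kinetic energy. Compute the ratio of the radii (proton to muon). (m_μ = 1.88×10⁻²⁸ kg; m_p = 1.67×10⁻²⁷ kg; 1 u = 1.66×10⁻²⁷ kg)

r = √(2mK)/(qB) ⇒ at equal K, r ∝ √m/q.
r_{proton}/r_{muon} = 2.98.

ratio ≈ 2.98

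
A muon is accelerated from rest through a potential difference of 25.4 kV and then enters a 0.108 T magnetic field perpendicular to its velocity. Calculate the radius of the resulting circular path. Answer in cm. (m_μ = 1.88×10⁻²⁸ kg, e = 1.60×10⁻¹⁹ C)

The kinetic energy gained is K = qV = (1×1.60×10^-19)(2.54×10^4) = 4.06×10^-15 J.
v = √(2K/m) = 6.58×10^6 m/s.
r = mv/(qB) = (1.88×10^-28)(6.58×10^6) / [(1×1.60×10^-19)(0.108)] = 0.0715 m.

r ≈ 7.15 cm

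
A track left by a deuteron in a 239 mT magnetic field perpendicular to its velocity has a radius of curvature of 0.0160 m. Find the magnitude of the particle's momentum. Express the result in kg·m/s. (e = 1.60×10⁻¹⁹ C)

Since qvB = mv²/r, the momentum p = mv = qBr.
p = (1×1.60×10^-19)(0.239)(0.0160) = 6.12×10^-22 kg·m/s.

p ≈ 6.12×10^-22 kg·m/s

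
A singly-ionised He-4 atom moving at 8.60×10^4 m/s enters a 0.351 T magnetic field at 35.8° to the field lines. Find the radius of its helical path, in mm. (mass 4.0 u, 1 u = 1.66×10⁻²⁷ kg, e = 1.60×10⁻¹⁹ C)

r ≈ 5.95 mm

Only the perpendicular component v⊥ = v sin35.8° = 5.03×10^4 m/s is bent by the field.
r = m v⊥ /(qB) = (6.64×10^-27)(5.03×10^4) / [(1×1.60×10^-19)(0.351)] = 5.95×10^-3 m.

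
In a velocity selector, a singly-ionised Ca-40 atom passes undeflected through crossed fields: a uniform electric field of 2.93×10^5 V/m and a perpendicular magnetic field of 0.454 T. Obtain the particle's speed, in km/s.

v ≈ 645 km/s

For zero net force, qE = qvB, so v = E/B.
v = (2.93×10^5) / (0.454) = 6.45×10^5 m/s.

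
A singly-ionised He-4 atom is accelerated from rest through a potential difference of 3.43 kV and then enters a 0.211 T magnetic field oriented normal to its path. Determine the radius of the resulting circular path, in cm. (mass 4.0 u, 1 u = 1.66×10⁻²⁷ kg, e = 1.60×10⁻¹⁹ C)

r ≈ 8.00 cm

The kinetic energy gained is K = qV = (1×1.60×10^-19)(3430) = 5.49×10^-16 J.
v = √(2K/m) = 4.07×10^5 m/s.
r = mv/(qB) = (6.64×10^-27)(4.07×10^5) / [(1×1.60×10^-19)(0.211)] = 0.0800 m.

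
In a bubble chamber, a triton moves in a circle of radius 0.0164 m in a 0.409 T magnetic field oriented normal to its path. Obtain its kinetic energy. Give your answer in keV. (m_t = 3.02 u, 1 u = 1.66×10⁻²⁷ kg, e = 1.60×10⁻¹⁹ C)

v = qBr/m = (1×1.60×10^-19)(0.409)(0.0164) / (5.01×10^-27) = 2.14×10^5 m/s.
K = ½mv² = 0.5·(5.01×10^-27)·(2.14×10^5)² = 1.15×10^-16 J = 0.718 keV.

K ≈ 0.718 keV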